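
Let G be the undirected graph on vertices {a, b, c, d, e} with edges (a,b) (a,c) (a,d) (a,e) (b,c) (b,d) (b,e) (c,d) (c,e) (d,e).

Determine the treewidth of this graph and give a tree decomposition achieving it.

Treewidth 4.
Bags: B1 = {a, b, c, d, e}
Tree: (single bag)

A single bag containing all 5 vertices is trivially a valid decomposition of width 4. Conversely, {a, b, c, d, e} is a clique of size 5, and the vertices of any clique must share a bag in every tree decomposition; so some bag has ≥ 5 vertices and tw(G) ≥ 4. Combining the bounds, tw(G) = 4.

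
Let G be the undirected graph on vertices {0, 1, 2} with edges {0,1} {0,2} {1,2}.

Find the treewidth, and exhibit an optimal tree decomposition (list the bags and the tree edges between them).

Treewidth 2.
One optimal decomposition is:
Bags: B1 = {0, 1, 2}
Tree: (single bag)

With just one bag of size 3, the width is 3 − 1 = 2, so tw(G) ≤ 2. For the lower bound, the 3 vertices {0, 1, 2} are pairwise adjacent, and any tree decomposition puts a clique entirely inside one bag — forcing width ≥ 2. Combining the bounds, tw(G) = 2.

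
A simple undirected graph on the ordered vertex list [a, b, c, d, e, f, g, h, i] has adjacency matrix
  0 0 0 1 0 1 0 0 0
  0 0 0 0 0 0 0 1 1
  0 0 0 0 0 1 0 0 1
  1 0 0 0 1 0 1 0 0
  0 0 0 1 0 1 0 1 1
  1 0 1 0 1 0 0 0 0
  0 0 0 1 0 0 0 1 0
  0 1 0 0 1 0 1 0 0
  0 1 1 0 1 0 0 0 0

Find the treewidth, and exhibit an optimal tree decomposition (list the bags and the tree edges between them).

Each bag holds 4 vertices, so the decomposition has width 3, which upper-bounds the treewidth. For the lower bound: the 4 vertex sets {b,c,i}, {f}, {e}, {a,d,g,h} are disjoint, each induces a connected subgraph, and every pair is joined by at least one edge of G. Contracting each set to a single vertex therefore yields K_{4} as a minor, and since treewidth is minor-monotone, tw(G) ≥ tw(K_{4}) = 3. Combining the bounds, tw(G) = 3.

Treewidth 3.
Bags: B1 = {b, c, f, i}  B2 = {b, e, f, i}  B3 = {b, e, f, h}  B4 = {a, e, f, h}  B5 = {a, d, e, h}  B6 = {a, d, g, h}
Tree: B1–B2, B2–B3, B3–B4, B4–B5, B5–B6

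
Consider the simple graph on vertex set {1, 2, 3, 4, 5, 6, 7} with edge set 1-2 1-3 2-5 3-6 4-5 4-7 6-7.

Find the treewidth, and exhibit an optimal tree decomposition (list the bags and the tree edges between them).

Every bag has size at most 3, so the width is 3 − 1 = 2 and tw(G) ≤ 2. The edges 1–3–6–7–4–5–2–1 form a cycle, so G is not a tree and its treewidth is at least 2. The upper and lower bounds meet at 2, so that is the treewidth.

Treewidth 2.
One such decomposition:
Bags: B1 = {1, 3, 6}  B2 = {1, 6, 7}  B3 = {1, 4, 7}  B4 = {1, 4, 5}  B5 = {1, 2, 5}
Tree: B1–B2, B2–B3, B3–B4, B4–B5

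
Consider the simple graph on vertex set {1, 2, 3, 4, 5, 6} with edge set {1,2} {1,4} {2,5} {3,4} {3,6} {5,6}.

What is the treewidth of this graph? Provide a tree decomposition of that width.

Treewidth 2.
One optimal decomposition is:
Bags: B1 = {1, 2, 4}  B2 = {2, 3, 4}  B3 = {2, 3, 6}  B4 = {2, 5, 6}
Tree: B1–B2, B2–B3, B3–B4

Each bag holds 3 vertices, so the decomposition has width 2, which upper-bounds the treewidth. The edges 2–1–4–3–6–5–2 form a cycle, so G is not a tree and its treewidth is at least 2. Hence tw(G) = 2 exactly.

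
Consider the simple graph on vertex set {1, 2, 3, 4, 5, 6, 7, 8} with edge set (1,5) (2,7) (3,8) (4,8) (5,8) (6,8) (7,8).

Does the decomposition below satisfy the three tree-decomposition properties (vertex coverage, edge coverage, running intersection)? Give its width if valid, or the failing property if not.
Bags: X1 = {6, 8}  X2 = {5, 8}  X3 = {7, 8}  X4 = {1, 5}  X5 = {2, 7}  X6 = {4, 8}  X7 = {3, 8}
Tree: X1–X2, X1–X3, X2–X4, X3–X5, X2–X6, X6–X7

Vertex coverage: the bags together contain {1, 2, 3, 4, 5, 6, 7, 8}, the full vertex set. Edge coverage: each edge of G has both endpoints in at least one bag. Running intersection: for every vertex, the bags containing it form a connected subtree. All three properties hold, so this is a valid tree decomposition of width max|bag| − 1 = 1, and hence tw(G) ≤ 1.

Yes; width 1.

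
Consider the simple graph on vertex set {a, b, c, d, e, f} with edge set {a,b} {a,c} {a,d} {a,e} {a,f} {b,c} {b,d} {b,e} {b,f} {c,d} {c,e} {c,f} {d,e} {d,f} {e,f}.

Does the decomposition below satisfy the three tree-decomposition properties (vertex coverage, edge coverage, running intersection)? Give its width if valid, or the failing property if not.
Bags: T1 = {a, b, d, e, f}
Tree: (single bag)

No — vertex c appears in no bag.

A tree decomposition must satisfy three properties: every vertex lies in some bag; for every edge, both endpoints lie together in some bag; and for every vertex, the bags containing it form a connected subtree. Here vertex c appears in no bag, so the decomposition is invalid.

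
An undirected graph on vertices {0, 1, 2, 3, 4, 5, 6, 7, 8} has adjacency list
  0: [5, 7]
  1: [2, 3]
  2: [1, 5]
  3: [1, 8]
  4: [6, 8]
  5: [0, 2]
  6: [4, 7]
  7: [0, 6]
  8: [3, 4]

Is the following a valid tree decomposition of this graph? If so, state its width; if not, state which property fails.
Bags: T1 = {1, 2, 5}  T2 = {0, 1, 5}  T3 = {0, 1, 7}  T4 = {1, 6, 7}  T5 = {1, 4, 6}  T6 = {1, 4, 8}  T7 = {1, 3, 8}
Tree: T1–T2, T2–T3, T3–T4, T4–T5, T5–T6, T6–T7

Yes; width 2.

Checking the three conditions: (i) the bags cover all of {0, 1, 2, 3, 4, 5, 6, 7, 8}; (ii) for each edge, some bag contains both endpoints; (iii) the bags containing any fixed vertex form a subtree. All hold, so the decomposition is valid with width 3 − 1 = 2.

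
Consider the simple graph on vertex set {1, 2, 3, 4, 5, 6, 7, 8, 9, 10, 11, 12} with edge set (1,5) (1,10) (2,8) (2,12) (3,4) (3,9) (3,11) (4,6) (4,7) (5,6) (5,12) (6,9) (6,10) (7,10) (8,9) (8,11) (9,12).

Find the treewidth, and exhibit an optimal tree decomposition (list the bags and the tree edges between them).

The largest bag has 4 vertices, giving width 3; this decomposition certifies tw(G) ≤ 3. For the lower bound: the 4 vertex sets {1,7,10}, {5}, {6}, {3,4,9,12} are disjoint, each induces a connected subgraph, and every pair is joined by at least one edge of G. Contracting each set to a single vertex therefore yields K_{4} as a minor, and since treewidth is minor-monotone, tw(G) ≥ tw(K_{4}) = 3. Combining the bounds, tw(G) = 3.

Treewidth 3.
One optimal decomposition is:
Bags: B1 = {1, 5, 7, 10}  B2 = {5, 6, 7, 10}  B3 = {4, 5, 6, 7}  B4 = {4, 5, 6, 12}  B5 = {4, 6, 9, 12}  B6 = {3, 4, 9, 12}  B7 = {2, 3, 9, 12}  B8 = {2, 3, 8, 9}  B9 = {2, 3, 8, 11}
Tree: B1–B2, B2–B3, B3–B4, B4–B5, B5–B6, B6–B7, B7–B8, B8–B9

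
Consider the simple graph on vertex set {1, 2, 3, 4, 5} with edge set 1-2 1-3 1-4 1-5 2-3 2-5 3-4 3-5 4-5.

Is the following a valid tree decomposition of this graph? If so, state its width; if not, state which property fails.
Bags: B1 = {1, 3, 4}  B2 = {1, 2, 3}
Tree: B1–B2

No — vertex 5 appears in no bag.

A tree decomposition must satisfy three properties: every vertex lies in some bag; for every edge, both endpoints lie together in some bag; and for every vertex, the bags containing it form a connected subtree. Here vertex 5 appears in no bag, so the decomposition is invalid.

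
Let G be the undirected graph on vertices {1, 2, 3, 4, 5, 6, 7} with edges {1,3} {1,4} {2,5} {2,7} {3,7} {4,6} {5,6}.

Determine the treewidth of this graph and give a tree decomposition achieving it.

Treewidth 2.
One optimal decomposition is:
Bags: B1 = {1, 3, 4}  B2 = {3, 4, 7}  B3 = {2, 4, 7}  B4 = {2, 4, 5}  B5 = {4, 5, 6}
Tree: B1–B2, B2–B3, B3–B4, B4–B5

Every bag has size at most 3, so the width is 3 − 1 = 2 and tw(G) ≤ 2. For the lower bound, G contains the cycle 4–1–3–7–2–5–6–4, so G is not a forest; only forests have treewidth ≤ 1, hence tw(G) ≥ 2. The upper and lower bounds meet at 2, so that is the treewidth.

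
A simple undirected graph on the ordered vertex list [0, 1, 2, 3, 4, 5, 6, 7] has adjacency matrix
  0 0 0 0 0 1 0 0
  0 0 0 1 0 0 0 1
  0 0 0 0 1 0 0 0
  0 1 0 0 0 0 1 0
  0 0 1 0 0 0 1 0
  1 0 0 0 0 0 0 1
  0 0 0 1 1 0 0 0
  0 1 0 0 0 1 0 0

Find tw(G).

A width-1 tree decomposition is:
Bags: B1 = {2, 4}  B2 = {4, 6}  B3 = {3, 6}  B4 = {1, 3}  B5 = {1, 7}  B6 = {5, 7}  B7 = {0, 5}
Tree: B1–B2, B2–B3, B3–B4, B4–B5, B5–B6, B6–B7
The largest bag has 2 vertices, giving width 1; this decomposition certifies tw(G) ≤ 1. Since G has at least one edge (e.g. 2–4), it is not an edgeless graph, so tw(G) ≥ 1. Hence tw(G) = 1 exactly.

1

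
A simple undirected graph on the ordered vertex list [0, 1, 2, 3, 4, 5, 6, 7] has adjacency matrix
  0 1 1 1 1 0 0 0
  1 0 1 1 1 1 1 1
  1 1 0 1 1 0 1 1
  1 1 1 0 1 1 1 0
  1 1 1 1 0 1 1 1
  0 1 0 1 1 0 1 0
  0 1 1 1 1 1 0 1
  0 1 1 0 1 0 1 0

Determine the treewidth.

4

A width-4 tree decomposition is:
Bags: B1 = {0, 1, 2, 3, 4}  B2 = {1, 2, 3, 4, 6}  B3 = {1, 2, 4, 6, 7}  B4 = {1, 3, 4, 5, 6}
Tree: B1–B2, B2–B3, B2–B4
Every bag has size at most 5, so the width is 5 − 1 = 4 and tw(G) ≤ 4. Conversely, {0, 1, 2, 3, 4} is a clique of size 5, and the vertices of any clique must share a bag in every tree decomposition; so some bag has ≥ 5 vertices and tw(G) ≥ 4. Therefore the treewidth is 4.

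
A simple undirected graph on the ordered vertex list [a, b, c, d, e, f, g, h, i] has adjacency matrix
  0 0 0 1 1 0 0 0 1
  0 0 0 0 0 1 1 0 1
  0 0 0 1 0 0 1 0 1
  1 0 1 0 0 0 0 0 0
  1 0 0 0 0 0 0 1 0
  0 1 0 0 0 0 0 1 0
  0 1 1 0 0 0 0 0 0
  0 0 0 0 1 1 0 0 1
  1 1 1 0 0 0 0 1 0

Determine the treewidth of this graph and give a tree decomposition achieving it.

The largest bag has 4 vertices, giving width 3; this decomposition certifies tw(G) ≤ 3. For the lower bound: the 4 vertex sets {b,f,g}, {h}, {i}, {a,c,d,e} are disjoint, each induces a connected subgraph, and every pair is joined by at least one edge of G. Contracting each set to a single vertex therefore yields K_{4} as a minor, and since treewidth is minor-monotone, tw(G) ≥ tw(K_{4}) = 3. The upper and lower bounds meet at 3, so that is the treewidth.

Treewidth 3.
Bags: B1 = {b, f, g, h}  B2 = {b, g, h, i}  B3 = {c, g, h, i}  B4 = {c, e, h, i}  B5 = {a, c, e, i}  B6 = {a, c, d, e}
Tree: B1–B2, B2–B3, B3–B4, B4–B5, B5–B6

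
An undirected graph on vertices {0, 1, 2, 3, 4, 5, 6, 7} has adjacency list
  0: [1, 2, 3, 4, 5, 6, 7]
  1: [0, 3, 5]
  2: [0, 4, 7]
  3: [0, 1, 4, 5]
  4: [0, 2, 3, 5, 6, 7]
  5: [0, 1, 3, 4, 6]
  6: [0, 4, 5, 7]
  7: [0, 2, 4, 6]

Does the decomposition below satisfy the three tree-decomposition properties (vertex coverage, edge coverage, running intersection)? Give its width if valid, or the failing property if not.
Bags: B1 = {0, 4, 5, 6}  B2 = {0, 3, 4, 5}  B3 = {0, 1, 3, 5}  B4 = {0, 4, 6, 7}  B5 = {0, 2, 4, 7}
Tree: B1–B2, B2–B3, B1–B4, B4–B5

Every vertex of G appears in some bag (union = {0, 1, 2, 3, 4, 5, 6, 7}); every edge is covered by a bag; and for each vertex v the set of bags containing v is connected in the bag tree. The decomposition is therefore valid. The largest bag has 4 vertices, so the width is 3.

Yes; width 3.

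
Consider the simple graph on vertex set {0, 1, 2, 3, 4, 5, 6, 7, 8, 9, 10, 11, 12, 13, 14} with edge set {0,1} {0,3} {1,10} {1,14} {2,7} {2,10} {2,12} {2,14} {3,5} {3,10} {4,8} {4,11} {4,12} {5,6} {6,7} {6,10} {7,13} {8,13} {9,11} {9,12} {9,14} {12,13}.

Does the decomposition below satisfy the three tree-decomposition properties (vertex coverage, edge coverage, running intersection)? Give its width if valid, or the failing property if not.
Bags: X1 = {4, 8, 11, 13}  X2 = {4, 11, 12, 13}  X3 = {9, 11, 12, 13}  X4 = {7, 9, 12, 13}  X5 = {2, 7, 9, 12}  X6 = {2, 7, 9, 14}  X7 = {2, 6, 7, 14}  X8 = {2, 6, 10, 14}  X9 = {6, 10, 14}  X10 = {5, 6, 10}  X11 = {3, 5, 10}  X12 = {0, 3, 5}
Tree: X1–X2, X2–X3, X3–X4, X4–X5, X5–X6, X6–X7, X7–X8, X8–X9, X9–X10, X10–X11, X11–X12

No — vertex 1 appears in no bag.

A tree decomposition must satisfy three properties: every vertex lies in some bag; for every edge, both endpoints lie together in some bag; and for every vertex, the bags containing it form a connected subtree. Here vertex 1 appears in no bag, so the decomposition is invalid.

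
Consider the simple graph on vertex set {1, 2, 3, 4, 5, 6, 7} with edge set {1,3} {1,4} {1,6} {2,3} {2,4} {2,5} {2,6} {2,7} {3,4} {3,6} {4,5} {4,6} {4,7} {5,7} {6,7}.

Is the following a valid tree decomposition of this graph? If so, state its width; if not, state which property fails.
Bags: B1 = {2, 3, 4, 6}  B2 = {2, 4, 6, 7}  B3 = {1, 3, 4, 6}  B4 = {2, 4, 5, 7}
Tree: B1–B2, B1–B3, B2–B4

Checking the three conditions: (i) the bags cover all of {1, 2, 3, 4, 5, 6, 7}; (ii) for each edge, some bag contains both endpoints; (iii) the bags containing any fixed vertex form a subtree. All hold, so the decomposition is valid with width 4 − 1 = 3.

Yes; width 3.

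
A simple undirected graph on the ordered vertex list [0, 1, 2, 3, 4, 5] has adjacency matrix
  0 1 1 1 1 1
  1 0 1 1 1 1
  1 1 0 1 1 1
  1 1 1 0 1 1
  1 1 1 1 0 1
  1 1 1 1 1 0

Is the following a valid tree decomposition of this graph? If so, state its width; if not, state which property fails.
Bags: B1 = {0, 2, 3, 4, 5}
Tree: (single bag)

A tree decomposition must satisfy three properties: every vertex lies in some bag; for every edge, both endpoints lie together in some bag; and for every vertex, the bags containing it form a connected subtree. Here vertex 1 appears in no bag, so the decomposition is invalid.

No — vertex 1 appears in no bag.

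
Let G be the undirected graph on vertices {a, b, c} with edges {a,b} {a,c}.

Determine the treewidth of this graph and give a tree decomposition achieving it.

Treewidth 1.
One optimal decomposition is:
Bags: B1 = {a, c}  B2 = {a, b}
Tree: B1–B2

The largest bag has 2 vertices, giving width 1; this decomposition certifies tw(G) ≤ 1. G has an edge, so its treewidth is at least 1. The upper and lower bounds meet at 1, so that is the treewidth.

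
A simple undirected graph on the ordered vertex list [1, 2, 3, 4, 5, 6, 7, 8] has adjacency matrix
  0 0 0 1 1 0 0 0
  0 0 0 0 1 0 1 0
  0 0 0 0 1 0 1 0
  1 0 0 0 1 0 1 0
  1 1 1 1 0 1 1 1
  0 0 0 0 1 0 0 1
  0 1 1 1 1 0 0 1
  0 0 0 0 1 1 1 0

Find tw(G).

A width-2 tree decomposition is:
Bags: B1 = {2, 5, 7}  B2 = {3, 5, 7}  B3 = {5, 7, 8}  B4 = {4, 5, 7}  B5 = {1, 4, 5}  B6 = {5, 6, 8}
Tree: B1–B2, B1–B3, B2–B4, B4–B5, B3–B6
Every bag has size at most 3, so the width is 3 − 1 = 2 and tw(G) ≤ 2. For the lower bound, the 3 vertices {1, 4, 5} are pairwise adjacent, and any tree decomposition puts a clique entirely inside one bag — forcing width ≥ 2. The upper and lower bounds meet at 2, so that is the treewidth.

2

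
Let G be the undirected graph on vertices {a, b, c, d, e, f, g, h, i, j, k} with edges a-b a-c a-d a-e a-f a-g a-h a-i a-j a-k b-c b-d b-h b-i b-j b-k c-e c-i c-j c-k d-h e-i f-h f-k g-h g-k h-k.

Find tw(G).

3

A width-3 tree decomposition is:
Bags: B1 = {a, b, c, j}  B2 = {a, b, c, i}  B3 = {a, b, c, k}  B4 = {a, b, h, k}  B5 = {a, b, d, h}  B6 = {a, c, e, i}  B7 = {a, g, h, k}  B8 = {a, f, h, k}
Tree: B1–B2, B2–B3, B3–B4, B4–B5, B2–B6, B4–B7, B4–B8
Each bag holds 4 vertices, so the decomposition has width 3, which upper-bounds the treewidth. Conversely, {a, g, h, k} is a clique of size 4, and the vertices of any clique must share a bag in every tree decomposition; so some bag has ≥ 4 vertices and tw(G) ≥ 3. Therefore the treewidth is 3.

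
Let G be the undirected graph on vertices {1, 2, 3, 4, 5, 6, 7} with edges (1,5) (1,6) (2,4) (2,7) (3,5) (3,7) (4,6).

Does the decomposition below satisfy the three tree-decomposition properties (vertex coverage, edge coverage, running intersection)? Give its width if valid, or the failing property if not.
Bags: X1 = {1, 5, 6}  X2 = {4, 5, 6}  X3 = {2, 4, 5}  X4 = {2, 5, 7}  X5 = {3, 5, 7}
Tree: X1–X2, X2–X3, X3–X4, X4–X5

Yes; width 2.

Every vertex of G appears in some bag (union = {1, 2, 3, 4, 5, 6, 7}); every edge is covered by a bag; and for each vertex v the set of bags containing v is connected in the bag tree. The decomposition is therefore valid. The largest bag has 3 vertices, so the width is 2.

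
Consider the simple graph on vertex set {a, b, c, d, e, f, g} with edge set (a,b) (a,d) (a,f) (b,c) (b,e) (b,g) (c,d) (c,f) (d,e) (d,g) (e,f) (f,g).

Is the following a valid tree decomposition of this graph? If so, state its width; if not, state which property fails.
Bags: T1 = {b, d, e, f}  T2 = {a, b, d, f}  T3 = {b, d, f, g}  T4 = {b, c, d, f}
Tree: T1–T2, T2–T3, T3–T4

Every vertex of G appears in some bag (union = {a, b, c, d, e, f, g}); every edge is covered by a bag; and for each vertex v the set of bags containing v is connected in the bag tree. The decomposition is therefore valid. The largest bag has 4 vertices, so the width is 3.

Yes; width 3.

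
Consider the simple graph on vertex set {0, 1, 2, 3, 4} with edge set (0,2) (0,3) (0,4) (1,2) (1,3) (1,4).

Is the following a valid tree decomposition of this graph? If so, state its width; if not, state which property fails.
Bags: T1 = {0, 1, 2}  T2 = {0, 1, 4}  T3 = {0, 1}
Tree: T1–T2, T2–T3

No — vertex 3 appears in no bag.

A tree decomposition must satisfy three properties: every vertex lies in some bag; for every edge, both endpoints lie together in some bag; and for every vertex, the bags containing it form a connected subtree. Here vertex 3 appears in no bag, so the decomposition is invalid.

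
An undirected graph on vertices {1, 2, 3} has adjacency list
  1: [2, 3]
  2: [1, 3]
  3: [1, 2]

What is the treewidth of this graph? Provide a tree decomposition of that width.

Treewidth 2.
One optimal decomposition is:
Bags: B1 = {1, 2, 3}
Tree: (single bag)

With just one bag of size 3, the width is 3 − 1 = 2, so tw(G) ≤ 2. Conversely, {1, 2, 3} is a clique of size 3, and the vertices of any clique must share a bag in every tree decomposition; so some bag has ≥ 3 vertices and tw(G) ≥ 2. Combining the bounds, tw(G) = 2.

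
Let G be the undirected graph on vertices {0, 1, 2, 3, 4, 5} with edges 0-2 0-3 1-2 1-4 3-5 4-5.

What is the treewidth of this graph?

2

A width-2 tree decomposition is:
Bags: B1 = {1, 2, 4}  B2 = {2, 4, 5}  B3 = {2, 3, 5}  B4 = {0, 2, 3}
Tree: B1–B2, B2–B3, B3–B4
Each bag holds 3 vertices, so the decomposition has width 2, which upper-bounds the treewidth. Since 2–1–4–5–3–0–2 is a cycle in G, G is not acyclic. Forests are exactly the graphs of treewidth ≤ 1, so tw(G) ≥ 2. Combining the bounds, tw(G) = 2.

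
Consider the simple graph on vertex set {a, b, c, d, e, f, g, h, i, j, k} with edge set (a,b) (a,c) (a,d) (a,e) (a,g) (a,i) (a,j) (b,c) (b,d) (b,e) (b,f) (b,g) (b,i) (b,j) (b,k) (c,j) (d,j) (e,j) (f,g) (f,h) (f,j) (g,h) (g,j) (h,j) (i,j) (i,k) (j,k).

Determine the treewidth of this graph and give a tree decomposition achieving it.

Treewidth 3.
Bags: B1 = {a, b, c, j}  B2 = {a, b, i, j}  B3 = {a, b, g, j}  B4 = {b, f, g, j}  B5 = {b, i, j, k}  B6 = {a, b, e, j}  B7 = {a, b, d, j}  B8 = {f, g, h, j}
Tree: B1–B2, B1–B3, B3–B4, B2–B5, B3–B6, B6–B7, B4–B8

The largest bag has 4 vertices, giving width 3; this decomposition certifies tw(G) ≤ 3. Conversely, {f, g, h, j} is a clique of size 4, and the vertices of any clique must share a bag in every tree decomposition; so some bag has ≥ 4 vertices and tw(G) ≥ 3. Combining the bounds, tw(G) = 3.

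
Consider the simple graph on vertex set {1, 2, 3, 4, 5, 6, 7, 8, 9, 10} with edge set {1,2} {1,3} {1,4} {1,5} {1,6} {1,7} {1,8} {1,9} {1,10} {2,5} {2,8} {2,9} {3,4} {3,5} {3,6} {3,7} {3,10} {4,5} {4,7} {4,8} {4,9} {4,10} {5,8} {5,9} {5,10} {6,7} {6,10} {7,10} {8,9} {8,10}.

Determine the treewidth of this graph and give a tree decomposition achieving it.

Treewidth 4.
One such decomposition:
Bags: B1 = {1, 4, 5, 8, 10}  B2 = {1, 3, 4, 5, 10}  B3 = {1, 3, 4, 7, 10}  B4 = {1, 4, 5, 8, 9}  B5 = {1, 3, 6, 7, 10}  B6 = {1, 2, 5, 8, 9}
Tree: B1–B2, B2–B3, B1–B4, B3–B5, B4–B6

Every bag has size at most 5, so the width is 5 − 1 = 4 and tw(G) ≤ 4. For the lower bound, the 5 vertices {1, 2, 5, 8, 9} are pairwise adjacent, and any tree decomposition puts a clique entirely inside one bag — forcing width ≥ 4. Therefore the treewidth is 4.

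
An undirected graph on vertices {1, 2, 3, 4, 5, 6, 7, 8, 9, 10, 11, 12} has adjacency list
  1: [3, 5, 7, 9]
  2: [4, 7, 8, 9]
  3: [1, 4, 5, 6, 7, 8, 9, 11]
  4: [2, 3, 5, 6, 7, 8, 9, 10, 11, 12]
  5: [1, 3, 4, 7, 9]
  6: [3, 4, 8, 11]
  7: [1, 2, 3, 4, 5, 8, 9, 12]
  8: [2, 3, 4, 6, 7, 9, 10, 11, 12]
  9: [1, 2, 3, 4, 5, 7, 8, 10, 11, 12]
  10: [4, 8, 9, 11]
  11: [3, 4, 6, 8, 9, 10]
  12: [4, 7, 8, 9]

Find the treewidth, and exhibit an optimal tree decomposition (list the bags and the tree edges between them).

Every bag has size at most 5, so the width is 5 − 1 = 4 and tw(G) ≤ 4. For the lower bound, the 5 vertices {1, 3, 5, 7, 9} are pairwise adjacent, and any tree decomposition puts a clique entirely inside one bag — forcing width ≥ 4. Combining the bounds, tw(G) = 4.

Treewidth 4.
One optimal decomposition is:
Bags: B1 = {3, 4, 7, 8, 9}  B2 = {3, 4, 8, 9, 11}  B3 = {4, 8, 9, 10, 11}  B4 = {2, 4, 7, 8, 9}  B5 = {3, 4, 6, 8, 11}  B6 = {4, 7, 8, 9, 12}  B7 = {3, 4, 5, 7, 9}  B8 = {1, 3, 5, 7, 9}
Tree: B1–B2, B2–B3, B1–B4, B2–B5, B4–B6, B1–B7, B7–B8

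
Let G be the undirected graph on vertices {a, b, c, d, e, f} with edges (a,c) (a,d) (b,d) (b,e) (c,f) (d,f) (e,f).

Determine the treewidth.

A width-2 tree decomposition is:
Bags: B1 = {a, c, d}  B2 = {c, d, f}  B3 = {b, d, f}  B4 = {b, e, f}
Tree: B1–B2, B2–B3, B3–B4
Each bag holds 3 vertices, so the decomposition has width 2, which upper-bounds the treewidth. The edges a–c–f–d–a form a cycle, so G is not a tree and its treewidth is at least 2. The upper and lower bounds meet at 2, so that is the treewidth.

2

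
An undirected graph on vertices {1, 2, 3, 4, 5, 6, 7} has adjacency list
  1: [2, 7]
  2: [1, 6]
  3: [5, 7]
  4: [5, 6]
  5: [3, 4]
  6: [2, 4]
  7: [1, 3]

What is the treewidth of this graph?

2

A width-2 tree decomposition is:
Bags: B1 = {4, 5, 6}  B2 = {3, 5, 6}  B3 = {3, 6, 7}  B4 = {1, 6, 7}  B5 = {1, 2, 6}
Tree: B1–B2, B2–B3, B3–B4, B4–B5
Every bag has size at most 3, so the width is 3 − 1 = 2 and tw(G) ≤ 2. For the lower bound, G contains the cycle 6–4–5–3–7–1–2–6, so G is not a forest; only forests have treewidth ≤ 1, hence tw(G) ≥ 2. The upper and lower bounds meet at 2, so that is the treewidth.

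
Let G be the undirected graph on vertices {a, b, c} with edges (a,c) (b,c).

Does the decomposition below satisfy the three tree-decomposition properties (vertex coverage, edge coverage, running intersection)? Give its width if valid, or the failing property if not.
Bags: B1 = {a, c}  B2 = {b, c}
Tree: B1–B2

Yes; width 1.

Vertex coverage: the bags together contain {a, b, c}, the full vertex set. Edge coverage: each edge of G has both endpoints in at least one bag. Running intersection: for every vertex, the bags containing it form a connected subtree. All three properties hold, so this is a valid tree decomposition of width max|bag| − 1 = 1, and hence tw(G) ≤ 1.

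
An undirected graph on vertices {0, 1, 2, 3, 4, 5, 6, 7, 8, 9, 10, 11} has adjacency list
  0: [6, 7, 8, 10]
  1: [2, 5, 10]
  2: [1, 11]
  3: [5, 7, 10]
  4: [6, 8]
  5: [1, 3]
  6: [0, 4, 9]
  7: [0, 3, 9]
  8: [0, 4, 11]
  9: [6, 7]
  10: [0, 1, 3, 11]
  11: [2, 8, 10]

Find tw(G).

A width-3 tree decomposition is:
Bags: B1 = {4, 6, 7, 9}  B2 = {0, 4, 6, 7}  B3 = {0, 4, 7, 8}  B4 = {0, 3, 7, 8}  B5 = {0, 3, 8, 10}  B6 = {3, 8, 10, 11}  B7 = {3, 5, 10, 11}  B8 = {1, 5, 10, 11}  B9 = {1, 2, 5, 11}
Tree: B1–B2, B2–B3, B3–B4, B4–B5, B5–B6, B6–B7, B7–B8, B8–B9
Each bag holds 4 vertices, so the decomposition has width 3, which upper-bounds the treewidth. For the lower bound: the 4 vertex sets {4,6,9}, {7}, {0}, {3,8,10,11} are disjoint, each induces a connected subgraph, and every pair is joined by at least one edge of G. Contracting each set to a single vertex therefore yields K_{4} as a minor, and since treewidth is minor-monotone, tw(G) ≥ tw(K_{4}) = 3. Hence tw(G) = 3 exactly.

3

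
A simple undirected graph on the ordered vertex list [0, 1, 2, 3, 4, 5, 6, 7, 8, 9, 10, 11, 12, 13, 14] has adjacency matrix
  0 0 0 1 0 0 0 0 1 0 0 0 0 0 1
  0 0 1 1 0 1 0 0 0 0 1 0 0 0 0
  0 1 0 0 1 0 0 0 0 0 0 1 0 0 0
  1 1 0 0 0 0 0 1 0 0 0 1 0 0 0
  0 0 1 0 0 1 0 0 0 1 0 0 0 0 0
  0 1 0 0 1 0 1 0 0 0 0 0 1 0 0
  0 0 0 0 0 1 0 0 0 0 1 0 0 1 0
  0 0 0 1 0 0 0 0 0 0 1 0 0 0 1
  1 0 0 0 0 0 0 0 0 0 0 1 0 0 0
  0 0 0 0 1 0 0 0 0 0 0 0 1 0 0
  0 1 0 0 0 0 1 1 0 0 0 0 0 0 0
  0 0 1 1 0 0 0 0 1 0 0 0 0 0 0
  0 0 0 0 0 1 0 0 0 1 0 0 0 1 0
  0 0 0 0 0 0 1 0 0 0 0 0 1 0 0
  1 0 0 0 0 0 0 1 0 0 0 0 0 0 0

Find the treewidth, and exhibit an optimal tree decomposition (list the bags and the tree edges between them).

Each bag holds 4 vertices, so the decomposition has width 3, which upper-bounds the treewidth. For the lower bound: the 4 vertex sets {9,12,13}, {6}, {5}, {1,2,4,10} are disjoint, each induces a connected subgraph, and every pair is joined by at least one edge of G. Contracting each set to a single vertex therefore yields K_{4} as a minor, and since treewidth is minor-monotone, tw(G) ≥ tw(K_{4}) = 3. Combining the bounds, tw(G) = 3.

Treewidth 3.
One optimal decomposition is:
Bags: B1 = {6, 9, 12, 13}  B2 = {5, 6, 9, 12}  B3 = {4, 5, 6, 9}  B4 = {4, 5, 6, 10}  B5 = {1, 4, 5, 10}  B6 = {1, 2, 4, 10}  B7 = {1, 2, 7, 10}  B8 = {1, 2, 3, 7}  B9 = {2, 3, 7, 11}  B10 = {3, 7, 11, 14}  B11 = {0, 3, 11, 14}  B12 = {0, 8, 11, 14}
Tree: B1–B2, B2–B3, B3–B4, B4–B5, B5–B6, B6–B7, B7–B8, B8–B9, B9–B10, B10–B11, B11–B12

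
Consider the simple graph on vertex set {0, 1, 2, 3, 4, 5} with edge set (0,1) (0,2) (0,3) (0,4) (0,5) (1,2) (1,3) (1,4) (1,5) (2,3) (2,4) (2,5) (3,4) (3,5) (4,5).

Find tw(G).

A width-5 tree decomposition is:
Bags: B1 = {0, 1, 2, 3, 4, 5}
Tree: (single bag)
A single bag containing all 6 vertices is trivially a valid decomposition of width 5. On the other hand G contains the 6-clique {0, 1, 2, 3, 4, 5}. A clique must lie in a single bag of any decomposition, so no decomposition can have width below 5. Combining the bounds, tw(G) = 5.

5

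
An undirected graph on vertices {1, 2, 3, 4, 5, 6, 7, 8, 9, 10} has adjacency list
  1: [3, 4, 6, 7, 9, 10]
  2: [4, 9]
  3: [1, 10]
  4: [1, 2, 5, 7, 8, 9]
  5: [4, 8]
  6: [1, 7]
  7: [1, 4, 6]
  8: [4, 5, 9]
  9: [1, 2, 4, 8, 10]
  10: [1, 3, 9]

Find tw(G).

2

A width-2 tree decomposition is:
Bags: B1 = {1, 9, 10}  B2 = {1, 4, 9}  B3 = {1, 3, 10}  B4 = {4, 8, 9}  B5 = {1, 4, 7}  B6 = {2, 4, 9}  B7 = {4, 5, 8}  B8 = {1, 6, 7}
Tree: B1–B2, B1–B3, B2–B4, B2–B5, B2–B6, B4–B7, B5–B8
The largest bag has 3 vertices, giving width 2; this decomposition certifies tw(G) ≤ 2. Conversely, {4, 8, 9} is a clique of size 3, and the vertices of any clique must share a bag in every tree decomposition; so some bag has ≥ 3 vertices and tw(G) ≥ 2. Hence tw(G) = 2 exactly.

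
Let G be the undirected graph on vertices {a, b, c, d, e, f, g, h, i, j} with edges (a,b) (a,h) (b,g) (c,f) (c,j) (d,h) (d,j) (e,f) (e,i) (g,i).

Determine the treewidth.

A width-2 tree decomposition is:
Bags: B1 = {c, e, f}  B2 = {c, e, i}  B3 = {c, g, i}  B4 = {b, c, g}  B5 = {a, b, c}  B6 = {a, c, h}  B7 = {c, d, h}  B8 = {c, d, j}
Tree: B1–B2, B2–B3, B3–B4, B4–B5, B5–B6, B6–B7, B7–B8
Each bag holds 3 vertices, so the decomposition has width 2, which upper-bounds the treewidth. The edges c–f–e–i–g–b–a–h–d–j–c form a cycle, so G is not a tree and its treewidth is at least 2. Therefore the treewidth is 2.

2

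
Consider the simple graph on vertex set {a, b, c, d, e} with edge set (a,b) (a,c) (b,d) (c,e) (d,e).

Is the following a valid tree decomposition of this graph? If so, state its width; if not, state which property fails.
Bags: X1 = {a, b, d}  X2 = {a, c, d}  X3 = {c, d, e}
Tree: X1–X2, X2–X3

Yes; width 2.

Every vertex of G appears in some bag (union = {a, b, c, d, e}); every edge is covered by a bag; and for each vertex v the set of bags containing v is connected in the bag tree. The decomposition is therefore valid. The largest bag has 3 vertices, so the width is 2.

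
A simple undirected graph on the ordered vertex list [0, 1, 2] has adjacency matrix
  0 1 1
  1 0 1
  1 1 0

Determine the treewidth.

A width-2 tree decomposition is:
Bags: B1 = {0, 1, 2}
Tree: (single bag)
With just one bag of size 3, the width is 3 − 1 = 2, so tw(G) ≤ 2. Conversely, {0, 1, 2} is a clique of size 3, and the vertices of any clique must share a bag in every tree decomposition; so some bag has ≥ 3 vertices and tw(G) ≥ 2. Therefore the treewidth is 2.

2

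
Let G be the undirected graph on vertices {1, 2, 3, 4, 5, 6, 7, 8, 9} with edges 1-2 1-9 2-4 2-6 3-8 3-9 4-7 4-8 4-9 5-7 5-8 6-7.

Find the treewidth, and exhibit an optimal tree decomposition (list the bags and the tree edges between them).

Treewidth 3.
One optimal decomposition is:
Bags: B1 = {2, 5, 6, 7}  B2 = {2, 4, 5, 7}  B3 = {2, 4, 5, 8}  B4 = {1, 2, 4, 8}  B5 = {1, 4, 8, 9}  B6 = {1, 3, 8, 9}
Tree: B1–B2, B2–B3, B3–B4, B4–B5, B5–B6

Every bag has size at most 4, so the width is 4 − 1 = 3 and tw(G) ≤ 3. For the lower bound: the 4 vertex sets {5,6,7}, {2}, {4}, {1,3,8,9} are disjoint, each induces a connected subgraph, and every pair is joined by at least one edge of G. Contracting each set to a single vertex therefore yields K_{4} as a minor, and since treewidth is minor-monotone, tw(G) ≥ tw(K_{4}) = 3. Combining the bounds, tw(G) = 3.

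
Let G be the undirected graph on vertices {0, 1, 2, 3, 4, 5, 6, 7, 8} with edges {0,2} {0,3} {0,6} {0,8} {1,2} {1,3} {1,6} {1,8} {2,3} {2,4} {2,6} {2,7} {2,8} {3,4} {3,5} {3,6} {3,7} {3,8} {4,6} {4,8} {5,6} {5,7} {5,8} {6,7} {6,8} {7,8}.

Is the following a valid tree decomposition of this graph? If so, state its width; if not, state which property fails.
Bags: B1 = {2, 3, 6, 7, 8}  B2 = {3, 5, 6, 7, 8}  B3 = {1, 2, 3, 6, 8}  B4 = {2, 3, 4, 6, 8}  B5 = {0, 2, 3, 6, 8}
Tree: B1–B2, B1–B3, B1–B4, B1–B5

Yes; width 4.

Vertex coverage: the bags together contain {0, 1, 2, 3, 4, 5, 6, 7, 8}, the full vertex set. Edge coverage: each edge of G has both endpoints in at least one bag. Running intersection: for every vertex, the bags containing it form a connected subtree. All three properties hold, so this is a valid tree decomposition of width max|bag| − 1 = 4, and hence tw(G) ≤ 4.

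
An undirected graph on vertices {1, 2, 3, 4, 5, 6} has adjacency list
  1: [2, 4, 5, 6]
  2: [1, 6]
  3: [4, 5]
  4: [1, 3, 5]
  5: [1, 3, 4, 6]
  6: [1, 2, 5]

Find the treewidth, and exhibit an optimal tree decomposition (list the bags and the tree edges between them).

Treewidth 2.
Bags: B1 = {3, 4, 5}  B2 = {1, 4, 5}  B3 = {1, 5, 6}  B4 = {1, 2, 6}
Tree: B1–B2, B2–B3, B3–B4

The largest bag has 3 vertices, giving width 2; this decomposition certifies tw(G) ≤ 2. On the other hand G contains the 3-clique {1, 2, 6}. A clique must lie in a single bag of any decomposition, so no decomposition can have width below 2. Therefore the treewidth is 2.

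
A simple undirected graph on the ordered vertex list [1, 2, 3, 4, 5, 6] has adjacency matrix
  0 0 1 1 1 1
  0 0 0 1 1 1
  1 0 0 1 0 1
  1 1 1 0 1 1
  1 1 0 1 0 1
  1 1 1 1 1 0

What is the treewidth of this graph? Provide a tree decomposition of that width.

Treewidth 3.
One optimal decomposition is:
Bags: B1 = {2, 4, 5, 6}  B2 = {1, 4, 5, 6}  B3 = {1, 3, 4, 6}
Tree: B1–B2, B2–B3

Every bag has size at most 4, so the width is 4 − 1 = 3 and tw(G) ≤ 3. For the lower bound, the 4 vertices {1, 3, 4, 6} are pairwise adjacent, and any tree decomposition puts a clique entirely inside one bag — forcing width ≥ 3. The upper and lower bounds meet at 3, so that is the treewidth.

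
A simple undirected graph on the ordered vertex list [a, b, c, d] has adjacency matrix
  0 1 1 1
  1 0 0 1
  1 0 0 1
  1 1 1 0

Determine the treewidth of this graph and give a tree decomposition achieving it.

Treewidth 2.
One optimal decomposition is:
Bags: B1 = {a, b, d}  B2 = {a, c, d}
Tree: B1–B2

Every bag has size at most 3, so the width is 3 − 1 = 2 and tw(G) ≤ 2. On the other hand G contains the 3-clique {a, c, d}. A clique must lie in a single bag of any decomposition, so no decomposition can have width below 2. Therefore the treewidth is 2.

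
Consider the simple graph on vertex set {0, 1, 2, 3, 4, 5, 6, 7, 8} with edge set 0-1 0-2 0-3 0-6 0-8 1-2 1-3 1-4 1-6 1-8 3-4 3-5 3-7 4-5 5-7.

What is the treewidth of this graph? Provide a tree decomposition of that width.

Treewidth 2.
One optimal decomposition is:
Bags: B1 = {3, 4, 5}  B2 = {3, 5, 7}  B3 = {1, 3, 4}  B4 = {0, 1, 3}  B5 = {0, 1, 6}  B6 = {0, 1, 8}  B7 = {0, 1, 2}
Tree: B1–B2, B1–B3, B3–B4, B4–B5, B5–B6, B5–B7

The largest bag has 3 vertices, giving width 2; this decomposition certifies tw(G) ≤ 2. Conversely, {0, 1, 8} is a clique of size 3, and the vertices of any clique must share a bag in every tree decomposition; so some bag has ≥ 3 vertices and tw(G) ≥ 2. The upper and lower bounds meet at 2, so that is the treewidth.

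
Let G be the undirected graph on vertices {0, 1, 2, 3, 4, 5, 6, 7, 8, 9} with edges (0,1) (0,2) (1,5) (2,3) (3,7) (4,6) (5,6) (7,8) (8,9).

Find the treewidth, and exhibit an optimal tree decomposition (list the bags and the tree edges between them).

Every bag has size at most 2, so the width is 2 − 1 = 1 and tw(G) ≤ 1. Any graph with an edge has treewidth ≥ 1, and G has the edge 9–8. Hence tw(G) = 1 exactly.

Treewidth 1.
One optimal decomposition is:
Bags: B1 = {8, 9}  B2 = {7, 8}  B3 = {3, 7}  B4 = {2, 3}  B5 = {0, 2}  B6 = {0, 1}  B7 = {1, 5}  B8 = {5, 6}  B9 = {4, 6}
Tree: B1–B2, B2–B3, B3–B4, B4–B5, B5–B6, B6–B7, B7–B8, B8–B9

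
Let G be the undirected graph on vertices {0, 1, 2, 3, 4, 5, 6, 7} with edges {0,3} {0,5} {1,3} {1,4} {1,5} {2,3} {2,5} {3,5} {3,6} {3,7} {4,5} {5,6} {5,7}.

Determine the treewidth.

2

A width-2 tree decomposition is:
Bags: B1 = {3, 5, 6}  B2 = {3, 5, 7}  B3 = {0, 3, 5}  B4 = {1, 3, 5}  B5 = {2, 3, 5}  B6 = {1, 4, 5}
Tree: B1–B2, B1–B3, B3–B4, B4–B5, B4–B6
The largest bag has 3 vertices, giving width 2; this decomposition certifies tw(G) ≤ 2. For the lower bound, the 3 vertices {0, 3, 5} are pairwise adjacent, and any tree decomposition puts a clique entirely inside one bag — forcing width ≥ 2. Therefore the treewidth is 2.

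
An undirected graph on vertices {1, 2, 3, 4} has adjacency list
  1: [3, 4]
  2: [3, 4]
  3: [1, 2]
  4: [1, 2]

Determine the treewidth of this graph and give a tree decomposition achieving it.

Every bag has size at most 3, so the width is 3 − 1 = 2 and tw(G) ≤ 2. The edges 4–1–3–2–4 form a cycle, so G is not a tree and its treewidth is at least 2. Hence tw(G) = 2 exactly.

Treewidth 2.
One such decomposition:
Bags: B1 = {1, 3, 4}  B2 = {2, 3, 4}
Tree: B1–B2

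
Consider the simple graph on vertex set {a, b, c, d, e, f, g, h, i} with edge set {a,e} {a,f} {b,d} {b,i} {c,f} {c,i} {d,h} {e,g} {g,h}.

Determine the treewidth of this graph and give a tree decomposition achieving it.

Treewidth 2.
One such decomposition:
Bags: B1 = {a, c, f}  B2 = {a, c, i}  B3 = {a, b, i}  B4 = {a, b, d}  B5 = {a, d, h}  B6 = {a, g, h}  B7 = {a, e, g}
Tree: B1–B2, B2–B3, B3–B4, B4–B5, B5–B6, B6–B7

Each bag holds 3 vertices, so the decomposition has width 2, which upper-bounds the treewidth. The edges a–f–c–i–b–d–h–g–e–a form a cycle, so G is not a tree and its treewidth is at least 2. The upper and lower bounds meet at 2, so that is the treewidth.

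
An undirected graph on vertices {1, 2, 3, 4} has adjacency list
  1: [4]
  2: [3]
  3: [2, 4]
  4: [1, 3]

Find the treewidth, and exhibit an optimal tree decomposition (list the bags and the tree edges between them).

Treewidth 1.
One optimal decomposition is:
Bags: B1 = {2, 3}  B2 = {3, 4}  B3 = {1, 4}
Tree: B1–B2, B2–B3

Each bag holds 2 vertices, so the decomposition has width 1, which upper-bounds the treewidth. Any graph with an edge has treewidth ≥ 1, and G has the edge 2–3. Hence tw(G) = 1 exactly.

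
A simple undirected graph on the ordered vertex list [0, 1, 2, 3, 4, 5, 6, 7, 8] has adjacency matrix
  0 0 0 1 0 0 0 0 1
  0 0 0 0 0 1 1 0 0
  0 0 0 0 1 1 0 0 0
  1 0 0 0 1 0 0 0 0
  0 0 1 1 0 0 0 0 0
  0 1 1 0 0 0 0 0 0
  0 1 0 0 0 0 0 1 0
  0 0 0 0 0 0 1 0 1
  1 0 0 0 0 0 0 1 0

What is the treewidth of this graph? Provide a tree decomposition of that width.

Treewidth 2.
One optimal decomposition is:
Bags: B1 = {6, 7, 8}  B2 = {0, 6, 8}  B3 = {0, 3, 6}  B4 = {3, 4, 6}  B5 = {2, 4, 6}  B6 = {2, 5, 6}  B7 = {1, 5, 6}
Tree: B1–B2, B2–B3, B3–B4, B4–B5, B5–B6, B6–B7

The largest bag has 3 vertices, giving width 2; this decomposition certifies tw(G) ≤ 2. The edges 6–7–8–0–3–4–2–5–1–6 form a cycle, so G is not a tree and its treewidth is at least 2. Hence tw(G) = 2 exactly.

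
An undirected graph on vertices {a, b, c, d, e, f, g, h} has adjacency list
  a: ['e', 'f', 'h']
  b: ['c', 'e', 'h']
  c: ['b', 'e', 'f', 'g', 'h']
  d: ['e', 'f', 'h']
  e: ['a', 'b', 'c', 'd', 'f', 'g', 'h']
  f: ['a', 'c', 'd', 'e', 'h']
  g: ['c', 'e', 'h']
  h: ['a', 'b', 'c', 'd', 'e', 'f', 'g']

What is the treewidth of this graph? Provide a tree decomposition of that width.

Each bag holds 4 vertices, so the decomposition has width 3, which upper-bounds the treewidth. On the other hand G contains the 4-clique {c, e, g, h}. A clique must lie in a single bag of any decomposition, so no decomposition can have width below 3. Therefore the treewidth is 3.

Treewidth 3.
Bags: B1 = {d, e, f, h}  B2 = {c, e, f, h}  B3 = {c, e, g, h}  B4 = {a, e, f, h}  B5 = {b, c, e, h}
Tree: B1–B2, B2–B3, B1–B4, B3–B5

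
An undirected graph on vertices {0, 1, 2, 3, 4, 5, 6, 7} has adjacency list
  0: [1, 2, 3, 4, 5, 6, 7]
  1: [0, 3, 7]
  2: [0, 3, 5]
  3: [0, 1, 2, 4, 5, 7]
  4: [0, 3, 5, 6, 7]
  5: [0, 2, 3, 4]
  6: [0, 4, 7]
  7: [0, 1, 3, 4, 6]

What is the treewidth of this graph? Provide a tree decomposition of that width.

Treewidth 3.
One optimal decomposition is:
Bags: B1 = {0, 3, 4, 7}  B2 = {0, 3, 4, 5}  B3 = {0, 1, 3, 7}  B4 = {0, 4, 6, 7}  B5 = {0, 2, 3, 5}
Tree: B1–B2, B1–B3, B1–B4, B2–B5

The largest bag has 4 vertices, giving width 3; this decomposition certifies tw(G) ≤ 3. Conversely, {0, 1, 3, 7} is a clique of size 4, and the vertices of any clique must share a bag in every tree decomposition; so some bag has ≥ 4 vertices and tw(G) ≥ 3. Hence tw(G) = 3 exactly.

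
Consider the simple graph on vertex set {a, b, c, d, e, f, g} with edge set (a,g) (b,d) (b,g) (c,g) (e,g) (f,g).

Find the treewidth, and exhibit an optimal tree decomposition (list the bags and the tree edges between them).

Every bag has size at most 2, so the width is 2 − 1 = 1 and tw(G) ≤ 1. G has an edge, so its treewidth is at least 1. Hence tw(G) = 1 exactly.

Treewidth 1.
One such decomposition:
Bags: B1 = {a, g}  B2 = {e, g}  B3 = {b, g}  B4 = {b, d}  B5 = {c, g}  B6 = {f, g}
Tree: B1–B2, B2–B3, B3–B4, B2–B5, B5–B6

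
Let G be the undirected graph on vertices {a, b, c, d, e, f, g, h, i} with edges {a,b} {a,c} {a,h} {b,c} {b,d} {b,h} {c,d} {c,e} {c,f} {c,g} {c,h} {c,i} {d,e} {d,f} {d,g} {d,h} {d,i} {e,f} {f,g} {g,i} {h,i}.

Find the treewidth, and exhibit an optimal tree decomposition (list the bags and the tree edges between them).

Every bag has size at most 4, so the width is 4 − 1 = 3 and tw(G) ≤ 3. On the other hand G contains the 4-clique {b, c, d, h}. A clique must lie in a single bag of any decomposition, so no decomposition can have width below 3. The upper and lower bounds meet at 3, so that is the treewidth.

Treewidth 3.
Bags: B1 = {b, c, d, h}  B2 = {c, d, h, i}  B3 = {c, d, g, i}  B4 = {c, d, f, g}  B5 = {a, b, c, h}  B6 = {c, d, e, f}
Tree: B1–B2, B2–B3, B3–B4, B1–B5, B4–B6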